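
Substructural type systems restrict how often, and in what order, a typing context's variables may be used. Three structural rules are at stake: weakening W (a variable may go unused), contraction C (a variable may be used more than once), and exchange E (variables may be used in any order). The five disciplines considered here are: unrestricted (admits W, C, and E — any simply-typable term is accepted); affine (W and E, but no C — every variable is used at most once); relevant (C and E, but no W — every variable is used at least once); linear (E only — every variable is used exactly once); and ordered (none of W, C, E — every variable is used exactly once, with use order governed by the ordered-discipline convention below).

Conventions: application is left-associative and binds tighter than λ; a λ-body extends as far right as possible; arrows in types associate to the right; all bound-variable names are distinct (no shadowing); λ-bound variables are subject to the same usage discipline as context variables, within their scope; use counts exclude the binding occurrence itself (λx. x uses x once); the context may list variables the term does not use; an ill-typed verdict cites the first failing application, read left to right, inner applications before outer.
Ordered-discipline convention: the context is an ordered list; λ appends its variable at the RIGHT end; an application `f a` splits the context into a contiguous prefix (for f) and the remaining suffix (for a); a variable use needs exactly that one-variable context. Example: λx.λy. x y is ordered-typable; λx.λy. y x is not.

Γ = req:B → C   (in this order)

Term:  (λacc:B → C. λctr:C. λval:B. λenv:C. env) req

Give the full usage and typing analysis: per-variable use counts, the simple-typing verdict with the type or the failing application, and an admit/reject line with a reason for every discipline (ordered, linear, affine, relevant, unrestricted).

counts: req=1, acc [bound]=0, ctr [bound]=0, val [bound]=0, env [bound]=1
use order (left to right): env, req
typing: well-typed — term : C → B → C → C
ordered: ✗, unused: acc, ctr, val — weakening required
linear: ✗, unused: acc, ctr, val — weakening required
affine: ✓, none of req, acc, ctr, val, env used more than once
relevant: ✗, unused: acc, ctr, val — weakening required
unrestricted: ✓, simply typable at C → B → C → C; W, C, E all held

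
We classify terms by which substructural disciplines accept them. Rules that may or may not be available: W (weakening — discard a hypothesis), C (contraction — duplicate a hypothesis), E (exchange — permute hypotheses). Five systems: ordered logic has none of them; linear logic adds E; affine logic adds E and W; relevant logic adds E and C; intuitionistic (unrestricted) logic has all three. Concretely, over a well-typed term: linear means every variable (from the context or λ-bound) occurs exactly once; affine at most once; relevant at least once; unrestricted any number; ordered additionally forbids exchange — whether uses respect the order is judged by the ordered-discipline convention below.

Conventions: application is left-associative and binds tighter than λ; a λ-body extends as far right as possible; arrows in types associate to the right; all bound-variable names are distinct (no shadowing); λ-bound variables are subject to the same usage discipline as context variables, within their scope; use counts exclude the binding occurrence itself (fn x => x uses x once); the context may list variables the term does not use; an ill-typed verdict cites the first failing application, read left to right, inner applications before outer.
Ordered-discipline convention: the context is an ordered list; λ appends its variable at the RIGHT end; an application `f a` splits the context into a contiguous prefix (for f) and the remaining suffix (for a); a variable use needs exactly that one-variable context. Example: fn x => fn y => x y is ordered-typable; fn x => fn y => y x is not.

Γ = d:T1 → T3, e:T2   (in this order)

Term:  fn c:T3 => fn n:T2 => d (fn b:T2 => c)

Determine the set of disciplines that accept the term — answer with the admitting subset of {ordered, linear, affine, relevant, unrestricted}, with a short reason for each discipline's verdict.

admitted by: none
use counts: d: 1, e: 0, c (bound): 1, n (bound): 0, b (bound): 0
order of uses: d, c
typing: ill-typed: an argument T2 → T3 mismatches the expected T1
ordered ✗ (the type mismatch rejects it)
linear ✗ (not simply typable)
affine ✗ (fails simple typing)
relevant ✗ (a type mismatch blocks all five)
unrestricted ✗ (the type mismatch rejects it)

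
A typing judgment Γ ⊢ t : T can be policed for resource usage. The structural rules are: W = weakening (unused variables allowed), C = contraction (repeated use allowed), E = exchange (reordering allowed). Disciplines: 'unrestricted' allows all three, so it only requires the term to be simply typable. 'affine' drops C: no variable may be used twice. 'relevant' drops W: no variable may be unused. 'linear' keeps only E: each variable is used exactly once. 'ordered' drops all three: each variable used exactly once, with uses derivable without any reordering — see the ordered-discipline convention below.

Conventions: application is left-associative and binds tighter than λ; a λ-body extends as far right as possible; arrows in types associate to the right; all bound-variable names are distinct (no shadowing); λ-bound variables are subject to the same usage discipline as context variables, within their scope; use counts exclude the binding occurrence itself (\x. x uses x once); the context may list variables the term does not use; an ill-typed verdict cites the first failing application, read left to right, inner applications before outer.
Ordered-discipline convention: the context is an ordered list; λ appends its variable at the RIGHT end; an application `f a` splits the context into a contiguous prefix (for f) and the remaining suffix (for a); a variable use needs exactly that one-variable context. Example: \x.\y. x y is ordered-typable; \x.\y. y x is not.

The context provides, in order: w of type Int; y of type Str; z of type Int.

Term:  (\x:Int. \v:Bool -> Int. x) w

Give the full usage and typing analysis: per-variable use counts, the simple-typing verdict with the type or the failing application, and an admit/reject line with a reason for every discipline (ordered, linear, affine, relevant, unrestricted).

use counts: w ×1; y ×0; z ×0; x [bound] ×1; v [bound] ×0
use order (left to right): x, w
typing: ✓ — (Bool -> Int) -> Int
ordered: ✗ — y, z, v never used (weakening)
linear: ✗ — y, z, v never used (weakening)
affine: ✓ — none of w, y, z, x, v used more than once
relevant: ✗ — y, z, v never used (weakening)
unrestricted: ✓ — type-checks ((Bool -> Int) -> Int) and nothing is barred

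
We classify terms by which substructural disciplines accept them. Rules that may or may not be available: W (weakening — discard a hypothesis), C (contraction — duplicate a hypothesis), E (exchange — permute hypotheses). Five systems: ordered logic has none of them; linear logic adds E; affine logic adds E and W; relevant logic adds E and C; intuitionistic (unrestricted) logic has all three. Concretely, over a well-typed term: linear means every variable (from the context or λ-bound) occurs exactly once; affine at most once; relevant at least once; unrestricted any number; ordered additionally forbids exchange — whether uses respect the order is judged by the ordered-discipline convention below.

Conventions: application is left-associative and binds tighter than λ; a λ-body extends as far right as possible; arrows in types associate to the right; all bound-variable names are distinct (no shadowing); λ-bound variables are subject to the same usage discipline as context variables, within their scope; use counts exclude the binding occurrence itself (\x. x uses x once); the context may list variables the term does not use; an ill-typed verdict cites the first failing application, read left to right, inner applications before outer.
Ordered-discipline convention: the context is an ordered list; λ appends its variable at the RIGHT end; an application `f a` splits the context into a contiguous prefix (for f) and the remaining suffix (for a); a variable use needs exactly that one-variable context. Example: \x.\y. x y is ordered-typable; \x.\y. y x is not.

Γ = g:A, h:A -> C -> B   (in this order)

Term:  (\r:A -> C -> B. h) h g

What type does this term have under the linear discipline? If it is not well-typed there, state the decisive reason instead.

not well-typed under linear — h ×2 used more than once (contraction); r never used (weakening)
use counts: g=1, h=2, r (λ-bound)=0
uses in reading order: h, h, g
typing: well-typed at C -> B
per-discipline verdicts: ordered ✗, linear ✗, affine ✗, relevant ✗, unrestricted ✓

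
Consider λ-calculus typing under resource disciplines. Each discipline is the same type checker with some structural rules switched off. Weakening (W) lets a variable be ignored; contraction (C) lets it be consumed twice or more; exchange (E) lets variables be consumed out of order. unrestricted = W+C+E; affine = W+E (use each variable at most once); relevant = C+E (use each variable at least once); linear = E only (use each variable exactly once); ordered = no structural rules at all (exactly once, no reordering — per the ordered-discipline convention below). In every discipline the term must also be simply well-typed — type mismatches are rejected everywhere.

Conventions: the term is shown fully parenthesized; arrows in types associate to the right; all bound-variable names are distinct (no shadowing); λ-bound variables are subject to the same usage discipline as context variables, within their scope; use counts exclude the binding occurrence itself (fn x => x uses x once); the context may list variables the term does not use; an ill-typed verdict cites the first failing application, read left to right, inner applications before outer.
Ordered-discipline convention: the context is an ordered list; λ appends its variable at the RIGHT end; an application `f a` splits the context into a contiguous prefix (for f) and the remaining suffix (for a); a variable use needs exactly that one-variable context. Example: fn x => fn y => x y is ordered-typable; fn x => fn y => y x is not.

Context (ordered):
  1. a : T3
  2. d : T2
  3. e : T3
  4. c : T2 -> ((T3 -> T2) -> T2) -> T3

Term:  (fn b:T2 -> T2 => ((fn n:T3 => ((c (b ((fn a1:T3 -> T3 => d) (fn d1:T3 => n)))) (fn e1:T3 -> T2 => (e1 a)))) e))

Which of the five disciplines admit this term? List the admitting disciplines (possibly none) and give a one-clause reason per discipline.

admitting disciplines: affine, unrestricted
variable uses: a=1; d=1; e=1; c=1; b (λ-bound)=1; n (λ-bound)=1; a1 (λ-bound)=0; d1 (λ-bound)=0; e1 (λ-bound)=1
left-to-right use order: c, b, d, n, e1, a, e
typing: the term checks, with type (T2 -> T2) -> T3
ordered: ✗, needs weakening: a1, d1 unused
linear: ✗, needs weakening: a1, d1 unused
affine: ✓, a, d, e, c, b, n, a1, d1, e1: no repeats, contraction unneeded
relevant: ✗, needs weakening: a1, d1 unused
unrestricted: ✓, well-typed at (T2 -> T2) -> T3; no restrictions here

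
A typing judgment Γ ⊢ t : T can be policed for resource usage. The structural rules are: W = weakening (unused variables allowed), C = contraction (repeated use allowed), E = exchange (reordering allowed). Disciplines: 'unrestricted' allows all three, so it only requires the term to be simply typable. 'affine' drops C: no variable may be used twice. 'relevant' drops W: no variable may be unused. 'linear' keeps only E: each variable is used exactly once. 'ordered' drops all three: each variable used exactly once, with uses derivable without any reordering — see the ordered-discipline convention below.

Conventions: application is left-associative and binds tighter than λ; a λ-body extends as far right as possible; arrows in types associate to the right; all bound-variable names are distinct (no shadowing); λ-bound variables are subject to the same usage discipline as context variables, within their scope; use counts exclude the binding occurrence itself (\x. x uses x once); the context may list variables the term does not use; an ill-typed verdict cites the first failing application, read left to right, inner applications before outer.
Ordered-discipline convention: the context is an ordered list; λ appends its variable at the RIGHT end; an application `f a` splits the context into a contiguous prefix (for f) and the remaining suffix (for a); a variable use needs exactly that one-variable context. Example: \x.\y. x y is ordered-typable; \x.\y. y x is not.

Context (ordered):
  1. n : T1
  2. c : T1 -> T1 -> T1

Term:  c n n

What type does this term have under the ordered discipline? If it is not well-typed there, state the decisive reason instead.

not well-typed under ordered — repeated use of n ×2
use counts: n=2, c=1
uses in reading order: c, n, n
typing: ✓ — T1
all disciplines: ordered ✗ · linear ✗ · affine ✗ · relevant ✓ · unrestricted ✓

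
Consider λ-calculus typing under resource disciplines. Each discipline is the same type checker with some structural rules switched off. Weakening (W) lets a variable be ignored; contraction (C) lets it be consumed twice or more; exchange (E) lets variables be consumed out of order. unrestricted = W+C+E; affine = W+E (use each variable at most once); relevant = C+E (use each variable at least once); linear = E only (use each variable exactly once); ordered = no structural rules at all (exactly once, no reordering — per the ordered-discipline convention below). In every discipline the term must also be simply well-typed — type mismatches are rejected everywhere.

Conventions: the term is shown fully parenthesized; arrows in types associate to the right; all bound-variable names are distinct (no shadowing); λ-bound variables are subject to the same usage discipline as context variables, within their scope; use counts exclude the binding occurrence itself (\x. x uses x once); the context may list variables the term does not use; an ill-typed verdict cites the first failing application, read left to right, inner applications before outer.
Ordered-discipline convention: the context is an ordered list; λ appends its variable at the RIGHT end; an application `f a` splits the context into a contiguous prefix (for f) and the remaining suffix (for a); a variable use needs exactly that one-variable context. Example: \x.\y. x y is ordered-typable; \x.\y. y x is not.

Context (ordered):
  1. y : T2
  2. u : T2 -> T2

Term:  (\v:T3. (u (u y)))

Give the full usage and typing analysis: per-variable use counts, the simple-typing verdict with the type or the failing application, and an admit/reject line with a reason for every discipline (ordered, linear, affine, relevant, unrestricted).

usage: y=1, u=2, v (bound)=0
use order (left to right): u, u, y
typing: well-typed at T3 -> T2
ordered: ✗ — uses contraction: u ×2; needs weakening: v unused
linear: ✗ — uses contraction: u ×2; needs weakening: v unused
affine: ✗ — uses contraction: u ×2
relevant: ✗ — needs weakening: v unused
unrestricted: ✓ — well-typed at T3 -> T2; no restrictions here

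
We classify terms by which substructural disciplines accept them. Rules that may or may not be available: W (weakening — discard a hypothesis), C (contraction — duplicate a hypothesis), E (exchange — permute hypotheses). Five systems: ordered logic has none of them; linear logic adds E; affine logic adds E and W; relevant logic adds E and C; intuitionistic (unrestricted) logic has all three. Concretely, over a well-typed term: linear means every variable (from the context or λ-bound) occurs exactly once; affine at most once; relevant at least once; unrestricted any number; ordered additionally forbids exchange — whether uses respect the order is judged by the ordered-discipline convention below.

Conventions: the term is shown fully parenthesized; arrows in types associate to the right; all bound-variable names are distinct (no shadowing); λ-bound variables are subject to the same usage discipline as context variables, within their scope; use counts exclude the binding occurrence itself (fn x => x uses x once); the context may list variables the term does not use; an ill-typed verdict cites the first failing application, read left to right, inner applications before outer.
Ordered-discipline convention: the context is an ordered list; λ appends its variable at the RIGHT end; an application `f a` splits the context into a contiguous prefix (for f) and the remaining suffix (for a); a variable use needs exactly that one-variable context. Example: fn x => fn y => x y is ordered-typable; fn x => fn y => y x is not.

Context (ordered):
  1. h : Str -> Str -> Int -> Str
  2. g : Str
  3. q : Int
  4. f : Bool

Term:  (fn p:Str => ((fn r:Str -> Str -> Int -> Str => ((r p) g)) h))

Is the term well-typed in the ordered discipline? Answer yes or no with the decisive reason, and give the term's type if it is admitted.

no — q, f never used (weakening)
usage: h: 1; g: 1; q: 0; f: 0; p (λ-bound): 1; r (λ-bound): 1
uses in reading order: r, p, g, h
typing: well-typed — term : Str -> Int -> Str
all disciplines: ordered ✗; linear ✗; affine ✓; relevant ✗; unrestricted ✓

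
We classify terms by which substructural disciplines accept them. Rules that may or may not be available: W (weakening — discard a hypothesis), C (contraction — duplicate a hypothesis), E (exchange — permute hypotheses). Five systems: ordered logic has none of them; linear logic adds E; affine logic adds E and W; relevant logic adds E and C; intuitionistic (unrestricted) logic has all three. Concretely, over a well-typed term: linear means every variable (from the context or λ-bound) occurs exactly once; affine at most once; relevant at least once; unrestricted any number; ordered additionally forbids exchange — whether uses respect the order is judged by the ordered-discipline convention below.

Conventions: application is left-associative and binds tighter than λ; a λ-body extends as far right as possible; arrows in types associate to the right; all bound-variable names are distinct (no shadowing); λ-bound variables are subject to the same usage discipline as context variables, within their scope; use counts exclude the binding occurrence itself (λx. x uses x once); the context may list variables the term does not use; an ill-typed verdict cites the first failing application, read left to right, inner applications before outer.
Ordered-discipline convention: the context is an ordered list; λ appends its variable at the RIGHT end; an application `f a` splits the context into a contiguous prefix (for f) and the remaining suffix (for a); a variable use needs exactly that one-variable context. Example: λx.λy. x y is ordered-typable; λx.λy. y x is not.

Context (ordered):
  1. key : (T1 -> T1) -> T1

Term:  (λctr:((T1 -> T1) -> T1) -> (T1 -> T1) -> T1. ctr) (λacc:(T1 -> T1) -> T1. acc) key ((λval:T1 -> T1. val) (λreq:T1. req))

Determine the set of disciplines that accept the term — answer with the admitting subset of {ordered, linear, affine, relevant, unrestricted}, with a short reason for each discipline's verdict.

admitted by: ordered, linear, affine, relevant, unrestricted
usage: key ×1; ctr [bound] ×1; acc [bound] ×1; val [bound] ×1; req [bound] ×1
uses in reading order: ctr, acc, key, val, req
typing: well-typed at T1
ordered ✓ (single-use (key, ctr, acc, val, req), ordered derivation ok)
linear ✓ (each of key, ctr, acc, val, req used exactly once)
affine ✓ (key, ctr, acc, val, req: no repeats, contraction unneeded)
relevant ✓ (key, ctr, acc, val, req: all used, weakening unneeded)
unrestricted ✓ (typability at T1 is all that's needed)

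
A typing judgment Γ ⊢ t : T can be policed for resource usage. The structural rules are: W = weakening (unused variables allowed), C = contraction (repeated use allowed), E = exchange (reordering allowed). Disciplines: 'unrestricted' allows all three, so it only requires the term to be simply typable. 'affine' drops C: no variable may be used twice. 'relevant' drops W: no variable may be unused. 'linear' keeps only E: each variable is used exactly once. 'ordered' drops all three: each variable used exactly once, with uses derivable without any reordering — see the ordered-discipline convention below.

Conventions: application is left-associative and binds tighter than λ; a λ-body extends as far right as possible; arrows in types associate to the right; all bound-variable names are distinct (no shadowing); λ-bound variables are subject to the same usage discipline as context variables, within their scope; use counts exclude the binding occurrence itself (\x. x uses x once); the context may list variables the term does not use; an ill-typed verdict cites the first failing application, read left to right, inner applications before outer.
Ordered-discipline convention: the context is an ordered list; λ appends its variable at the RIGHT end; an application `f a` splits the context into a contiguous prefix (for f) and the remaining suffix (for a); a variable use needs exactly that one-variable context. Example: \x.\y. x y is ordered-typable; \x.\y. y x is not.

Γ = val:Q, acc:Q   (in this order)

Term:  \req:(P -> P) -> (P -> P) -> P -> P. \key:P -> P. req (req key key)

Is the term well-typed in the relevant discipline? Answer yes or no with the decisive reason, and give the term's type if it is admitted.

no — val, acc left unused
usage: val: 0×; acc: 0×; req (λ-bound): 2×; key (λ-bound): 2×
use order (left to right): req, req, key, key
typing: well-typed — term : ((P -> P) -> (P -> P) -> P -> P) -> (P -> P) -> (P -> P) -> P -> P
all disciplines: ordered ✗ · linear ✗ · affine ✗ · relevant ✗ · unrestricted ✓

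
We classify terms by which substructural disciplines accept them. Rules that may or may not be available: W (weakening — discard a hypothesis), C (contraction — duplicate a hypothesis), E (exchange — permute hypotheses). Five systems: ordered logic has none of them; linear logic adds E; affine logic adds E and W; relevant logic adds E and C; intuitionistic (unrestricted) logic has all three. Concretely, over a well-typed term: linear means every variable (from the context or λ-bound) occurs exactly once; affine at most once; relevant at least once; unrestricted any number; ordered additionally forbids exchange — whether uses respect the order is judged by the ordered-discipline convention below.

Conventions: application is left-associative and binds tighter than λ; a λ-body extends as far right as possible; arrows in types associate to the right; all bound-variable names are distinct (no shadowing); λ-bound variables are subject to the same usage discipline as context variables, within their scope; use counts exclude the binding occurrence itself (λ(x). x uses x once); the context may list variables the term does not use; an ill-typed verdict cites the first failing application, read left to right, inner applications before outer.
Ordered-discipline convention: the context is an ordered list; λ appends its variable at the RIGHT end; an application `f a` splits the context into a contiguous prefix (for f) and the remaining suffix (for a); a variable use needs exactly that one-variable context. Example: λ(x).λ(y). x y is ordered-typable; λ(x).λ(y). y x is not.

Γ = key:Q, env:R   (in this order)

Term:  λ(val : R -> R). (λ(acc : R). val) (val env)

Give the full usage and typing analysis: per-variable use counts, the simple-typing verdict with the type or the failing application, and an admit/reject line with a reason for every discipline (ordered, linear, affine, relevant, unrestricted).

use counts: key: 0, env: 1, val [bound]: 2, acc [bound]: 0
left-to-right use order: val, val, env
typing: the term checks, with type (R -> R) -> R -> R
ordered: ✗, needs contraction — val ×2; key, acc never used (weakening)
linear: ✗, needs contraction — val ×2; key, acc never used (weakening)
affine: ✗, needs contraction — val ×2
relevant: ✗, key, acc never used (weakening)
unrestricted: ✓, type-checks ((R -> R) -> R -> R) and nothing is barred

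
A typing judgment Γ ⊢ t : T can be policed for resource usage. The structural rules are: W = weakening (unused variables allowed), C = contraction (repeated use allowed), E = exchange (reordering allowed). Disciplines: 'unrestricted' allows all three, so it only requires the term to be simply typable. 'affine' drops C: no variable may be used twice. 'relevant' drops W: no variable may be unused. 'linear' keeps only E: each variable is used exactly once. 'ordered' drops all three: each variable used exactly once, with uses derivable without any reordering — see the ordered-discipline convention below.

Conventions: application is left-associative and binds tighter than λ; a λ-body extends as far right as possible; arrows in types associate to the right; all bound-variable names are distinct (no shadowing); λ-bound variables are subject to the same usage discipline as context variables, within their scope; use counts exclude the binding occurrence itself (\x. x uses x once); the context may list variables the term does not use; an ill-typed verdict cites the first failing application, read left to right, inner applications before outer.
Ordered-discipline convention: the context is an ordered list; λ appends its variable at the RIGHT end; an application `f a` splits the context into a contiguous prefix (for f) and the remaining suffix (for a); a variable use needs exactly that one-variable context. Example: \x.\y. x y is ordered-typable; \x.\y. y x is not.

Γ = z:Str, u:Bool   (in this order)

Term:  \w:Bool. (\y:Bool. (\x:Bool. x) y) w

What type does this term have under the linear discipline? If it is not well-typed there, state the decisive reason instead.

not well-typed under linear — needs weakening: z, u unused
variable uses: z: 0, u: 0, w [bound]: 1, y [bound]: 1, x [bound]: 1
left-to-right use order: x, y, w
typing: well-typed at Bool → Bool
all disciplines: ordered ✗, linear ✗, affine ✓, relevant ✗, unrestricted ✓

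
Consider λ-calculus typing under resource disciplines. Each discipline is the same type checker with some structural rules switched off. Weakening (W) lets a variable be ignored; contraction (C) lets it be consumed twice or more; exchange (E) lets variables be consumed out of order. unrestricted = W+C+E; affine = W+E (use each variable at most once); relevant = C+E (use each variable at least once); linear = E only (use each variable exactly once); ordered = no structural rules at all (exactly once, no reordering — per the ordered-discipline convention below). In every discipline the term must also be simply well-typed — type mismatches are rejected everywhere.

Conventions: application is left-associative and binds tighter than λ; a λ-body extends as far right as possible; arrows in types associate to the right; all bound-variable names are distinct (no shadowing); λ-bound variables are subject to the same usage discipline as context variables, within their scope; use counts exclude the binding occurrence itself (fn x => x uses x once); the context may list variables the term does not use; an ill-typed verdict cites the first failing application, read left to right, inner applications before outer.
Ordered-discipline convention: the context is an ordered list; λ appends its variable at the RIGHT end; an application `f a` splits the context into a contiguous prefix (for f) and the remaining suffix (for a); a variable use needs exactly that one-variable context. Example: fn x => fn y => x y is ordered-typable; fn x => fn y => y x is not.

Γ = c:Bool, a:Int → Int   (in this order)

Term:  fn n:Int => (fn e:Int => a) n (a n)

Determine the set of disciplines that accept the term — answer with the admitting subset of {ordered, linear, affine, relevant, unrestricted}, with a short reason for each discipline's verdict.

admitted in: unrestricted
counts: c=0; a=2; n (bound)=2; e (bound)=0
order of uses: a, n, a, n
typing: ✓ — Int → Int
ordered: ✗ — needs contraction — a ×2, n ×2; needs weakening: c, e unused
linear: ✗ — needs contraction — a ×2, n ×2; needs weakening: c, e unused
affine: ✗ — needs contraction — a ×2, n ×2
relevant: ✗ — needs weakening: c, e unused
unrestricted: ✓ — typability at Int → Int is all that's needed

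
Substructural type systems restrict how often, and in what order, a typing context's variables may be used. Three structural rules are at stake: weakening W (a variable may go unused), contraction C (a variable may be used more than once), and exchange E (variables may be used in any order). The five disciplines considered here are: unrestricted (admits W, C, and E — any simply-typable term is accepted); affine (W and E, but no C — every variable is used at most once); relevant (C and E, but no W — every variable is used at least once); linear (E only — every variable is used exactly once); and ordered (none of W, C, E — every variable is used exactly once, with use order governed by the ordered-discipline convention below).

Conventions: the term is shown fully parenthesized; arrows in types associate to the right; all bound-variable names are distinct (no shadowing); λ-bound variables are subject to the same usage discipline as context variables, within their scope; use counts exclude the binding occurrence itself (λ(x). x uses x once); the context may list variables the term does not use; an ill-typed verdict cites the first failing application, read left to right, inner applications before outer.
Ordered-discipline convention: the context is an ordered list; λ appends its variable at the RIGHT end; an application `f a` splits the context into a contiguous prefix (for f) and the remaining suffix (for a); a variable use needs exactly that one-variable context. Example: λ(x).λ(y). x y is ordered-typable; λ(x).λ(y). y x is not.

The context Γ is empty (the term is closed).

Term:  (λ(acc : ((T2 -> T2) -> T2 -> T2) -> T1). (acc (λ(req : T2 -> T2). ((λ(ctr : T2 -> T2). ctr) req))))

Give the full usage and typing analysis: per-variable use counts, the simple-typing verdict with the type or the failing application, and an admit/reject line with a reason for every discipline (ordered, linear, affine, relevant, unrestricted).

variable uses: acc [bound]=1, req [bound]=1, ctr [bound]=1
left-to-right use order: acc, ctr, req
typing: well-typed — term : (((T2 -> T2) -> T2 -> T2) -> T1) -> T1
ordered ✓ (acc, req, ctr once each; derivable with no W/C/E)
linear ✓ (acc, req, ctr: one use apiece)
affine ✓ (none of acc, req, ctr used more than once)
relevant ✓ (at least one use each (acc, req, ctr))
unrestricted ✓ (type-checks ((((T2 -> T2) -> T2 -> T2) -> T1) -> T1) and nothing is barred)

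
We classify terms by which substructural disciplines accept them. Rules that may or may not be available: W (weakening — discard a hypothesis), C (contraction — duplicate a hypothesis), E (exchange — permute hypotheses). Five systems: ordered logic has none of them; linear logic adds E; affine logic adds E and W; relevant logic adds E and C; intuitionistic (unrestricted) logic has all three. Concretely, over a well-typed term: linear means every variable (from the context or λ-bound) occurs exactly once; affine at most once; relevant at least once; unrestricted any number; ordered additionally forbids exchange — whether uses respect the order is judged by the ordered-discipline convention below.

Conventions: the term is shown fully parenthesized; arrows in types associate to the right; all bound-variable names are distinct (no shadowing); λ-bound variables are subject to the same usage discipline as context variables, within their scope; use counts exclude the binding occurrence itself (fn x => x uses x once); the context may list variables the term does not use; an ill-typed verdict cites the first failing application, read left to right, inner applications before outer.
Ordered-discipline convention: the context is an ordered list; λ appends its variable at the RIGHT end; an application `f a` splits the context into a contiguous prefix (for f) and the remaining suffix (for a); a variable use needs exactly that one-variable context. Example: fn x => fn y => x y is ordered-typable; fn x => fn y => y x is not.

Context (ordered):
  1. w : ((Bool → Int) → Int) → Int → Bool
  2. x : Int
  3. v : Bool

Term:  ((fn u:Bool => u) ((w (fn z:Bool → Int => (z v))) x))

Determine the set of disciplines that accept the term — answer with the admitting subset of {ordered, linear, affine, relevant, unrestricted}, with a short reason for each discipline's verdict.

admitted in: linear, affine, relevant, unrestricted
usage: w: 1×; x: 1×; v: 1×; u (bound): 1×; z (bound): 1×
uses in reading order: u, w, z, v, x
typing: well-typed — term : Bool
ordered: ✗, no ordered split (uses run u, w, z, v, x)
linear: ✓, single use per variable (w, x, v, u, z)
affine: ✓, none of w, x, v, u, z used more than once
relevant: ✓, at least one use each (w, x, v, u, z)
unrestricted: ✓, type-checks (Bool) and nothing is barred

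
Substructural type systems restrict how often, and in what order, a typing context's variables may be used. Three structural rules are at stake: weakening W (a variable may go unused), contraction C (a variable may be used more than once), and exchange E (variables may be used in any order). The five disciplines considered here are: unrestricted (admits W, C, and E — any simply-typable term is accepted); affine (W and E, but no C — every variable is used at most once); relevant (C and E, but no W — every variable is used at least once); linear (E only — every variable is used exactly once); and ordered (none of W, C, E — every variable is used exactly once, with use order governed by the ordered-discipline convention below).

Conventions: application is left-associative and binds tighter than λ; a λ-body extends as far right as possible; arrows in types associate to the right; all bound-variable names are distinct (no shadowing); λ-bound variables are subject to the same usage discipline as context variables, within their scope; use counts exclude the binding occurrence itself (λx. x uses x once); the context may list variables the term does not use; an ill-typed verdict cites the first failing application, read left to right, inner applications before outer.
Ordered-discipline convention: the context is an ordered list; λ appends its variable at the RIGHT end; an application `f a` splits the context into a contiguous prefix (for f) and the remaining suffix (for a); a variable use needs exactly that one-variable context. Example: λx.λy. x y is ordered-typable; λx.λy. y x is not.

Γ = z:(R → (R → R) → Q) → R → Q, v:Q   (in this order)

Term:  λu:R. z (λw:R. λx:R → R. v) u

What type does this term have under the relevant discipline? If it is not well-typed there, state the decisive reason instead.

not well-typed under relevant — unused: w, x — weakening required
variable uses: z ×1; v ×1; u [bound] ×1; w [bound] ×0; x [bound] ×0
use order (left to right): z, v, u
typing: the term checks, with type R → Q
across the five disciplines: ordered ✗ | linear ✗ | affine ✓ | relevant ✗ | unrestricted ✓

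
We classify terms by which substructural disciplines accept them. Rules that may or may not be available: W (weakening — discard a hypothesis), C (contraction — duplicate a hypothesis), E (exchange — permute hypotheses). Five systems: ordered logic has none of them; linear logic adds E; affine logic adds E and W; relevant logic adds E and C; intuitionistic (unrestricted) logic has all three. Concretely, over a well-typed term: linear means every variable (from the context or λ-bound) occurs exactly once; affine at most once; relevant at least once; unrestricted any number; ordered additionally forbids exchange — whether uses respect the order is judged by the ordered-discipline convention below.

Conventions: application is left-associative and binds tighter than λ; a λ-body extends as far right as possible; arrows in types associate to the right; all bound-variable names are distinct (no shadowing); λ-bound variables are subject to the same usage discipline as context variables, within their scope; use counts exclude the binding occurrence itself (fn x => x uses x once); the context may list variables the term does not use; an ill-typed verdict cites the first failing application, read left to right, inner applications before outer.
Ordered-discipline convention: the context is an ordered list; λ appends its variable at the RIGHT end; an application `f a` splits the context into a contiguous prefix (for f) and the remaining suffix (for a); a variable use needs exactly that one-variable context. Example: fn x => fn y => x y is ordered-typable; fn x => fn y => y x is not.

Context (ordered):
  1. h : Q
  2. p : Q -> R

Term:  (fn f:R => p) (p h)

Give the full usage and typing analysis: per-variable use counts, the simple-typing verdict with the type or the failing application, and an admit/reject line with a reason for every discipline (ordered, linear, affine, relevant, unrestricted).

usage: h: 1×, p: 2×, f (λ-bound): 0×
order of uses: p, p, h
typing: well-typed — term : Q -> R
ordered ✗ (repeated use of p ×2; unused: f — weakening required)
linear ✗ (repeated use of p ×2; unused: f — weakening required)
affine ✗ (repeated use of p ×2)
relevant ✗ (unused: f — weakening required)
unrestricted ✓ (type-checks (Q -> R) and nothing is barred)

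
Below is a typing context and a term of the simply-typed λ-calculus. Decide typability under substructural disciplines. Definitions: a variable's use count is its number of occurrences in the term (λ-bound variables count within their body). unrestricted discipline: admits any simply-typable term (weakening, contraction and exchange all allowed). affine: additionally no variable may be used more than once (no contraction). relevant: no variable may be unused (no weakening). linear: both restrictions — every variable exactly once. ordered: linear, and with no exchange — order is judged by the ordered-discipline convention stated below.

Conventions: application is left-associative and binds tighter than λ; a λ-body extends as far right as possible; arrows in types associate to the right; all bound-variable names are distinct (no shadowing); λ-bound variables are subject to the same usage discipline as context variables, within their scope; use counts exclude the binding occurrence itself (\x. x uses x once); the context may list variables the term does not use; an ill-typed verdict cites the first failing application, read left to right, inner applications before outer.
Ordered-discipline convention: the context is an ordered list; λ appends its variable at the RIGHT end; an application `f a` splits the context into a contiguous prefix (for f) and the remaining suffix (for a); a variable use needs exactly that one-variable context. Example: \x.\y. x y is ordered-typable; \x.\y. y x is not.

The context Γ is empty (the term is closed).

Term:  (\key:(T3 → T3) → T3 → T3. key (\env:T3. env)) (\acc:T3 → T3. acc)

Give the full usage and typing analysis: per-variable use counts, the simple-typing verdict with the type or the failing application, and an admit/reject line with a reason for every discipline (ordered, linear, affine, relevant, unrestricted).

use counts: key (λ-bound)=1; env (λ-bound)=1; acc (λ-bound)=1
left-to-right use order: key, env, acc
typing: well-typed at T3 → T3
ordered: ✓, one use each (key, env, acc); ordered split holds
linear: ✓, exactly-once usage across key, env, acc
affine: ✓, none of key, env, acc used more than once
relevant: ✓, every one of key, env, acc appears
unrestricted: ✓, well-typed at T3 → T3; no restrictions here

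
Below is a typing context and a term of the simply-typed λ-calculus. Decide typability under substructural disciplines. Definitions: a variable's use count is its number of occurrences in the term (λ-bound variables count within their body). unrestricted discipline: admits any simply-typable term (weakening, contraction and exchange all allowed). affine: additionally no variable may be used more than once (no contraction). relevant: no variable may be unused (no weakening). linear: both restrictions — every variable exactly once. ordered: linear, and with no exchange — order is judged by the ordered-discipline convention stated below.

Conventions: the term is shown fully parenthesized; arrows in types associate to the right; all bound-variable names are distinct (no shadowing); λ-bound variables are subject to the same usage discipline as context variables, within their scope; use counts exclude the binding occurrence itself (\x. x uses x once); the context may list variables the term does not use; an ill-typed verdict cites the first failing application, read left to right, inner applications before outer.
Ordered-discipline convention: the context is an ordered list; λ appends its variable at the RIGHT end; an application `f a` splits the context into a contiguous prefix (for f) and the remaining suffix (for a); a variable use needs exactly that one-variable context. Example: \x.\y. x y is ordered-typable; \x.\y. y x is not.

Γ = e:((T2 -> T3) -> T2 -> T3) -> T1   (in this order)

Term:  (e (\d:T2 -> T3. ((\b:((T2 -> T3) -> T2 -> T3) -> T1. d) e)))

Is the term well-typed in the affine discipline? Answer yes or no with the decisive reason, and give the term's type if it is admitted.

no — needs contraction — e ×2
usage: e: 2×; d [bound]: 1×; b [bound]: 0×
use order (left to right): e, d, e
typing: well-typed — term : T1
across the five disciplines: ordered ✗; linear ✗; affine ✗; relevant ✗; unrestricted ✓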